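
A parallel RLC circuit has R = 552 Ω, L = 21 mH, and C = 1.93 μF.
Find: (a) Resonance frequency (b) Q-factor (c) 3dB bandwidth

Step 1 — Resonance: ω₀ = 1/√(LC) = 1/√(0.021·1.93e-06) = 4967 rad/s.
Step 2 — f₀ = ω₀/(2π) = 790.6 Hz.
Step 3 — Parallel Q: Q = R/(ω₀L) = 552/(4967·0.021) = 5.292.
Step 4 — Bandwidth: Δω = ω₀/Q = 938.6 rad/s; BW = Δω/(2π) = 149.4 Hz.

(a) f₀ = 790.6 Hz  (b) Q = 5.292  (c) BW = 149.4 Hz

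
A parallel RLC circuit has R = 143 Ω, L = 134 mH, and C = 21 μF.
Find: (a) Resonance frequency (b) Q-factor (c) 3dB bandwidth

Step 1 — Resonance: ω₀ = 1/√(LC) = 1/√(0.134·2.1e-05) = 596.1 rad/s.
Step 2 — f₀ = ω₀/(2π) = 94.88 Hz.
Step 3 — Parallel Q: Q = R/(ω₀L) = 143/(596.1·0.134) = 1.79.
Step 4 — Bandwidth: Δω = ω₀/Q = 333 rad/s; BW = Δω/(2π) = 53 Hz.

(a) f₀ = 94.88 Hz  (b) Q = 1.79  (c) BW = 53 Hz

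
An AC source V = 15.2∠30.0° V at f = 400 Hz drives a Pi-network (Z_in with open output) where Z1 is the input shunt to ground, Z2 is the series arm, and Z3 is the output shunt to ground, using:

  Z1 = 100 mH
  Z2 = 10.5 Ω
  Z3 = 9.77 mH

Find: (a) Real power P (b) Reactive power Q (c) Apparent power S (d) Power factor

Step 1 — Angular frequency: ω = 2π·f = 2π·400 = 2513 rad/s.
Step 2 — Component impedances:
  Z1: Z = jωL = j·2513·0.1 = 0 + j251.3 Ω
  Z2: Z = R = 10.5 Ω
  Z3: Z = jωL = j·2513·0.00977 = 0 + j24.55 Ω
Step 3 — With open output, the series arm Z2 and the output shunt Z3 appear in series to ground: Z2 + Z3 = 10.5 + j24.55 Ω.
Step 4 — Parallel with input shunt Z1: Z_in = Z1 || (Z2 + Z3) = 8.701 + j22.7 Ω = 24.31∠69.0° Ω.
Step 5 — Source phasor: V = 15.2∠30.0° V = 13.16 + j7.6 V.
Step 6 — Current: I = V / Z = 0.4857 - j0.3937 A = 0.6252∠-39.0° A.
Step 7 — Complex power: S = V·I* = 3.402 + j8.874 VA.
Step 8 — Real power: P = Re(S) = 3.402 W.
Step 9 — Reactive power: Q = Im(S) = 8.874 VAR.
Step 10 — Apparent power: |S| = 9.504 VA.
Step 11 — Power factor: PF = P/|S| = 0.3579 (lagging).

(a) P = 3.402 W  (b) Q = 8.874 VAR  (c) S = 9.504 VA  (d) PF = 0.3579 (lagging)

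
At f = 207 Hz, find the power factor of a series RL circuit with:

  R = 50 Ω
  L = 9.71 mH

Step 1 — Angular frequency: ω = 2π·f = 2π·207 = 1301 rad/s.
Step 2 — Component impedances:
  R: Z = R = 50 Ω
  L: Z = jωL = j·1301·0.00971 = 0 + j12.63 Ω
Step 3 — Series combination: Z_total = R + L = 50 + j12.63 Ω = 51.57∠14.2° Ω.
Step 4 — Power factor: PF = cos(φ) = Re(Z)/|Z| = 50/51.57 = 0.9696.
Step 5 — Type: Im(Z) = 12.63 ⇒ lagging (phase φ = 14.2°).

PF = 0.9696 (lagging, φ = 14.2°)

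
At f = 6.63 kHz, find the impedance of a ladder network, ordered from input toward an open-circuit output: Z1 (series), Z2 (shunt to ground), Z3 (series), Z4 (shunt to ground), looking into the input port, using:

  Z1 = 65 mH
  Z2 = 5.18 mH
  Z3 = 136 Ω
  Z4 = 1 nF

Step 1 — Angular frequency: ω = 2π·f = 2π·6630 = 4.166e+04 rad/s.
Step 2 — Component impedances:
  Z1: Z = jωL = j·4.166e+04·0.065 = 0 + j2708 Ω
  Z2: Z = jωL = j·4.166e+04·0.00518 = 0 + j215.8 Ω
  Z3: Z = R = 136 Ω
  Z4: Z = 1/(jωC) = -j/(ω·C) = 0 - j2.401e+04 Ω
Step 3 — Ladder network (open output): work backward from the far end, alternating series and parallel combinations. Z_in = 0.01119 + j2925 Ω = 2925∠90.0° Ω.

Z = 0.01119 + j2925 Ω = 2925∠90.0° Ω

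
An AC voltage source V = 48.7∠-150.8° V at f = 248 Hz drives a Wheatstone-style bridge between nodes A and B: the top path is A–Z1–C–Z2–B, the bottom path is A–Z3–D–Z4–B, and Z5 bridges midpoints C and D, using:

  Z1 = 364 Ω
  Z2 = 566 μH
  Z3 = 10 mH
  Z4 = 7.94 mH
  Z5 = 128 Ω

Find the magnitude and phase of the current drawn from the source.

Step 1 — Angular frequency: ω = 2π·f = 2π·248 = 1558 rad/s.
Step 2 — Component impedances:
  Z1: Z = R = 364 Ω
  Z2: Z = jωL = j·1558·0.000566 = 0 + j0.882 Ω
  Z3: Z = jωL = j·1558·0.01 = 0 + j15.58 Ω
  Z4: Z = jωL = j·1558·0.00794 = 0 + j12.37 Ω
  Z5: Z = R = 128 Ω
Step 3 — Bridge requires nodal analysis (the Z5 bridge couples midpoints C and D, so the two paths cannot be reduced to a simple series/parallel combination). Setting node B to ground and injecting 1 A at node A, the 3-node admittance system at A, C, D solves to V_A = Z_AB = 3.27 + j27.48 Ω = 27.67∠83.2° Ω.
Step 4 — Source phasor: V = 48.7∠-150.8° V = -42.51 - j23.76 V.
Step 5 — Ohm's law: I = V / Z_total = (-42.51 - j23.76) / (3.27 + j27.48) = -1.034 + j1.424 A.
Step 6 — Convert to polar: |I| = 1.76 A, ∠I = 126.0°.

I = 1.76∠126.0° A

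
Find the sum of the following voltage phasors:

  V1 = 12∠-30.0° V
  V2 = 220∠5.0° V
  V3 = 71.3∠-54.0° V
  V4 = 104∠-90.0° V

Step 1 — Convert each phasor to rectangular form:
  V1 = 12·(cos(-30.0°) + j·sin(-30.0°)) = 10.39 - j6 V
  V2 = 220·(cos(5.0°) + j·sin(5.0°)) = 219.2 + j19.17 V
  V3 = 71.3·(cos(-54.0°) + j·sin(-54.0°)) = 41.91 - j57.68 V
  V4 = 104·(cos(-90.0°) + j·sin(-90.0°)) = 0 - j104 V
Step 2 — Sum components: V_total = 271.5 - j148.5 V.
Step 3 — Convert to polar: |V_total| = 309.4 V, ∠V_total = -28.7°.

V_total = 309.4∠-28.7° V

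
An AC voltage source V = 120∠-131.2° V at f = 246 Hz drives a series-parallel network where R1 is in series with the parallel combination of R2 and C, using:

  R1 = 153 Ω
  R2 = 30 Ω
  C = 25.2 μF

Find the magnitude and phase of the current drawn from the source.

Step 1 — Angular frequency: ω = 2π·f = 2π·246 = 1546 rad/s.
Step 2 — Component impedances:
  R1: Z = R = 153 Ω
  R2: Z = R = 30 Ω
  C: Z = 1/(jωC) = -j/(ω·C) = 0 - j25.67 Ω
Step 3 — Parallel branch: R2 || C = 1/(1/R2 + 1/C) = 12.68 - j14.82 Ω.
Step 4 — Series with R1: Z_total = R1 + (R2 || C) = 165.7 - j14.82 Ω = 166.3∠-5.1° Ω.
Step 5 — Source phasor: V = 120∠-131.2° V = -79.04 - j90.29 V.
Step 6 — Ohm's law: I = V / Z_total = (-79.04 - j90.29) / (165.7 - j14.82) = -0.4249 - j0.583 A.
Step 7 — Convert to polar: |I| = 0.7214 A, ∠I = -126.1°.

I = 0.7214∠-126.1° A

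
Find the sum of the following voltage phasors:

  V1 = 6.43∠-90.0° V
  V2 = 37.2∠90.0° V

Step 1 — Convert each phasor to rectangular form:
  V1 = 6.43·(cos(-90.0°) + j·sin(-90.0°)) = 0 - j6.43 V
  V2 = 37.2·(cos(90.0°) + j·sin(90.0°)) = 0 + j37.2 V
Step 2 — Sum components: V_total = 0 + j30.77 V.
Step 3 — Convert to polar: |V_total| = 30.77 V, ∠V_total = 90.0°.

V_total = 30.77∠90.0° V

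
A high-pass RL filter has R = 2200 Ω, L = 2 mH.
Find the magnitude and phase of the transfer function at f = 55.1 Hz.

Step 1 — Angular frequency: ω = 2π·55.1 = 346.2 rad/s.
Step 2 — Transfer function: H(jω) = jωL/(R + jωL).
Step 3 — Numerator jωL = j·0.6924; denominator R + jωL = 2200 + j0.6924.
Step 4 — H = 9.906e-08 + j0.0003147.
Step 5 — Magnitude: |H| = 0.0003147 (-70.0 dB); phase: φ = 90.0°.

|H| = 0.0003147 (-70.0 dB), φ = 90.0°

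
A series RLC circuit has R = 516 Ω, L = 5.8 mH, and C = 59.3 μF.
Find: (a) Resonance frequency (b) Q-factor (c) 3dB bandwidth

Step 1 — Resonance: ω₀ = 1/√(LC) = 1/√(0.0058·5.93e-05) = 1705 rad/s.
Step 2 — f₀ = ω₀/(2π) = 271.4 Hz.
Step 3 — Series Q: Q = ω₀L/R = 1705·0.0058/516 = 0.01917.
Step 4 — Bandwidth: Δω = ω₀/Q = 8.897e+04 rad/s; BW = Δω/(2π) = 1.416e+04 Hz.

(a) f₀ = 271.4 Hz  (b) Q = 0.01917  (c) BW = 1.416e+04 Hz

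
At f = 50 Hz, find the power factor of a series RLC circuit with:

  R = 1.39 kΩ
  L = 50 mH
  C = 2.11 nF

Step 1 — Angular frequency: ω = 2π·f = 2π·50 = 314.2 rad/s.
Step 2 — Component impedances:
  R: Z = R = 1390 Ω
  L: Z = jωL = j·314.2·0.05 = 0 + j15.71 Ω
  C: Z = 1/(jωC) = -j/(ω·C) = 0 - j1.509e+06 Ω
Step 3 — Series combination: Z_total = R + L + C = 1390 - j1.509e+06 Ω = 1.509e+06∠-89.9° Ω.
Step 4 — Power factor: PF = cos(φ) = Re(Z)/|Z| = 1390/1.5086e+06 = 0.0009214.
Step 5 — Type: Im(Z) = -1.509e+06 ⇒ leading (phase φ = -89.9°).

PF = 0.0009214 (leading, φ = -89.9°)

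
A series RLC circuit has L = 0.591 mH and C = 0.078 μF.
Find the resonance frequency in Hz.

Step 1 — Resonance condition Im(Z)=0 gives ω₀ = 1/√(LC).
Step 2 — ω₀ = 1/√(0.000591·7.8e-08) = 1.473e+05 rad/s.
Step 3 — f₀ = ω₀/(2π) = 2.344e+04 Hz.

f₀ = 2.344e+04 Hz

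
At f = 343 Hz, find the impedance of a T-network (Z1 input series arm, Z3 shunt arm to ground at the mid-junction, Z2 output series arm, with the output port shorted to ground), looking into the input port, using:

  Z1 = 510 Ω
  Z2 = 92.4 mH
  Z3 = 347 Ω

Step 1 — Angular frequency: ω = 2π·f = 2π·343 = 2155 rad/s.
Step 2 — Component impedances:
  Z1: Z = R = 510 Ω
  Z2: Z = jωL = j·2155·0.0924 = 0 + j199.1 Ω
  Z3: Z = R = 347 Ω
Step 3 — With the output port shorted to ground, the output series arm Z2 runs from the junction to ground; the shunt arm Z3 also runs from the junction to ground. They appear in parallel: Z3 || Z2 = 85.97 + j149.8 Ω.
Step 4 — Series with input arm Z1: Z_in = Z1 + (Z3 || Z2) = 596 + j149.8 Ω = 614.5∠14.1° Ω.

Z = 596 + j149.8 Ω = 614.5∠14.1° Ω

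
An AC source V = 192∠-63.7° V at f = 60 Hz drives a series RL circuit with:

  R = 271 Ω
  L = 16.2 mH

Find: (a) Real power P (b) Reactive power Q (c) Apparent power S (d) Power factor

Step 1 — Angular frequency: ω = 2π·f = 2π·60 = 377 rad/s.
Step 2 — Component impedances:
  R: Z = R = 271 Ω
  L: Z = jωL = j·377·0.0162 = 0 + j6.107 Ω
Step 3 — Series combination: Z_total = R + L = 271 + j6.107 Ω = 271.1∠1.3° Ω.
Step 4 — Source phasor: V = 192∠-63.7° V = 85.07 - j172.1 V.
Step 5 — Current: I = V / Z = 0.2994 - j0.6419 A = 0.7083∠-65.0° A.
Step 6 — Complex power: S = V·I* = 136 + j3.064 VA.
Step 7 — Real power: P = Re(S) = 136 W.
Step 8 — Reactive power: Q = Im(S) = 3.064 VAR.
Step 9 — Apparent power: |S| = 136 VA.
Step 10 — Power factor: PF = P/|S| = 0.9997 (lagging).

(a) P = 136 W  (b) Q = 3.064 VAR  (c) S = 136 VA  (d) PF = 0.9997 (lagging)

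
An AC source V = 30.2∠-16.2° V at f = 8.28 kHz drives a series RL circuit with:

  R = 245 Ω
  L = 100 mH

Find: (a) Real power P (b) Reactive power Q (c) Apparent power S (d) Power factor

Step 1 — Angular frequency: ω = 2π·f = 2π·8280 = 5.202e+04 rad/s.
Step 2 — Component impedances:
  R: Z = R = 245 Ω
  L: Z = jωL = j·5.202e+04·0.1 = 0 + j5202 Ω
Step 3 — Series combination: Z_total = R + L = 245 + j5202 Ω = 5208∠87.3° Ω.
Step 4 — Source phasor: V = 30.2∠-16.2° V = 29 - j8.426 V.
Step 5 — Current: I = V / Z = -0.001354 - j0.005638 A = 0.005799∠-103.5° A.
Step 6 — Complex power: S = V·I* = 0.008238 + j0.1749 VA.
Step 7 — Real power: P = Re(S) = 0.008238 W.
Step 8 — Reactive power: Q = Im(S) = 0.1749 VAR.
Step 9 — Apparent power: |S| = 0.1751 VA.
Step 10 — Power factor: PF = P/|S| = 0.04704 (lagging).

(a) P = 0.008238 W  (b) Q = 0.1749 VAR  (c) S = 0.1751 VA  (d) PF = 0.04704 (lagging)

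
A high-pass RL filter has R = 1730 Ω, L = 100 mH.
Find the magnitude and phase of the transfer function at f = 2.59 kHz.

Step 1 — Angular frequency: ω = 2π·2590 = 1.627e+04 rad/s.
Step 2 — Transfer function: H(jω) = jωL/(R + jωL).
Step 3 — Numerator jωL = j·1627; denominator R + jωL = 1730 + j1627.
Step 4 — H = 0.4695 + j0.4991.
Step 5 — Magnitude: |H| = 0.6852 (-3.3 dB); phase: φ = 46.8°.

|H| = 0.6852 (-3.3 dB), φ = 46.8°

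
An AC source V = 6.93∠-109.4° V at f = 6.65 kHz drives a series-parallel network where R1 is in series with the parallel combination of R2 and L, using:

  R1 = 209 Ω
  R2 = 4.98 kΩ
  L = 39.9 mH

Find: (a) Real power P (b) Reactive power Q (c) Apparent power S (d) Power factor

Step 1 — Angular frequency: ω = 2π·f = 2π·6650 = 4.178e+04 rad/s.
Step 2 — Component impedances:
  R1: Z = R = 209 Ω
  R2: Z = R = 4980 Ω
  L: Z = jωL = j·4.178e+04·0.0399 = 0 + j1667 Ω
Step 3 — Parallel branch: R2 || L = 1/(1/R2 + 1/L) = 501.9 + j1499 Ω.
Step 4 — Series with R1: Z_total = R1 + (R2 || L) = 710.9 + j1499 Ω = 1659∠64.6° Ω.
Step 5 — Source phasor: V = 6.93∠-109.4° V = -2.302 - j6.537 V.
Step 6 — Current: I = V / Z = -0.004154 - j0.0004344 A = 0.004177∠-174.0° A.
Step 7 — Complex power: S = V·I* = 0.0124 + j0.02615 VA.
Step 8 — Real power: P = Re(S) = 0.0124 W.
Step 9 — Reactive power: Q = Im(S) = 0.02615 VAR.
Step 10 — Apparent power: |S| = 0.02895 VA.
Step 11 — Power factor: PF = P/|S| = 0.4285 (lagging).

(a) P = 0.0124 W  (b) Q = 0.02615 VAR  (c) S = 0.02895 VA  (d) PF = 0.4285 (lagging)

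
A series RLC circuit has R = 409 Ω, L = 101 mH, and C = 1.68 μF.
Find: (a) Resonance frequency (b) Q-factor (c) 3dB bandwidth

Step 1 — Resonance: ω₀ = 1/√(LC) = 1/√(0.101·1.68e-06) = 2428 rad/s.
Step 2 — f₀ = ω₀/(2π) = 386.4 Hz.
Step 3 — Series Q: Q = ω₀L/R = 2428·0.101/409 = 0.5995.
Step 4 — Bandwidth: Δω = ω₀/Q = 4050 rad/s; BW = Δω/(2π) = 644.5 Hz.

(a) f₀ = 386.4 Hz  (b) Q = 0.5995  (c) BW = 644.5 Hz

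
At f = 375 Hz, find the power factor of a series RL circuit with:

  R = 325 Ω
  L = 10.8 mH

Step 1 — Angular frequency: ω = 2π·f = 2π·375 = 2356 rad/s.
Step 2 — Component impedances:
  R: Z = R = 325 Ω
  L: Z = jωL = j·2356·0.0108 = 0 + j25.45 Ω
Step 3 — Series combination: Z_total = R + L = 325 + j25.45 Ω = 326∠4.5° Ω.
Step 4 — Power factor: PF = cos(φ) = Re(Z)/|Z| = 325/326 = 0.9969.
Step 5 — Type: Im(Z) = 25.45 ⇒ lagging (phase φ = 4.5°).

PF = 0.9969 (lagging, φ = 4.5°)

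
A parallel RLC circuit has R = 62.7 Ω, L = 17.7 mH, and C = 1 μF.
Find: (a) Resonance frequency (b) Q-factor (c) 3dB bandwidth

Step 1 — Resonance: ω₀ = 1/√(LC) = 1/√(0.0177·1e-06) = 7516 rad/s.
Step 2 — f₀ = ω₀/(2π) = 1196 Hz.
Step 3 — Parallel Q: Q = R/(ω₀L) = 62.7/(7516·0.0177) = 0.4713.
Step 4 — Bandwidth: Δω = ω₀/Q = 1.595e+04 rad/s; BW = Δω/(2π) = 2538 Hz.

(a) f₀ = 1196 Hz  (b) Q = 0.4713  (c) BW = 2538 Hz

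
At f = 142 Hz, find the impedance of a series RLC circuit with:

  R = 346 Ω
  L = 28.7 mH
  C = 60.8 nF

Step 1 — Angular frequency: ω = 2π·f = 2π·142 = 892.2 rad/s.
Step 2 — Component impedances:
  R: Z = R = 346 Ω
  L: Z = jωL = j·892.2·0.0287 = 0 + j25.61 Ω
  C: Z = 1/(jωC) = -j/(ω·C) = 0 - j1.843e+04 Ω
Step 3 — Series combination: Z_total = R + L + C = 346 - j1.841e+04 Ω = 1.841e+04∠-88.9° Ω.

Z = 346 - j1.841e+04 Ω = 1.841e+04∠-88.9° Ω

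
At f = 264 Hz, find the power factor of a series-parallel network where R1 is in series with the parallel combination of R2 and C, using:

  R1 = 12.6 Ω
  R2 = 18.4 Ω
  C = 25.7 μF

Step 1 — Angular frequency: ω = 2π·f = 2π·264 = 1659 rad/s.
Step 2 — Component impedances:
  R1: Z = R = 12.6 Ω
  R2: Z = R = 18.4 Ω
  C: Z = 1/(jωC) = -j/(ω·C) = 0 - j23.46 Ω
Step 3 — Parallel branch: R2 || C = 1/(1/R2 + 1/C) = 11.39 - j8.935 Ω.
Step 4 — Series with R1: Z_total = R1 + (R2 || C) = 23.99 - j8.935 Ω = 25.6∠-20.4° Ω.
Step 5 — Power factor: PF = cos(φ) = Re(Z)/|Z| = 23.99/25.6 = 0.9371.
Step 6 — Type: Im(Z) = -8.935 ⇒ leading (phase φ = -20.4°).

PF = 0.9371 (leading, φ = -20.4°)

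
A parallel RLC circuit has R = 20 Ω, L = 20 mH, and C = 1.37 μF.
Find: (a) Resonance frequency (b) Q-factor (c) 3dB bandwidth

Step 1 — Resonance: ω₀ = 1/√(LC) = 1/√(0.02·1.37e-06) = 6041 rad/s.
Step 2 — f₀ = ω₀/(2π) = 961.5 Hz.
Step 3 — Parallel Q: Q = R/(ω₀L) = 20/(6041·0.02) = 0.1655.
Step 4 — Bandwidth: Δω = ω₀/Q = 3.65e+04 rad/s; BW = Δω/(2π) = 5809 Hz.

(a) f₀ = 961.5 Hz  (b) Q = 0.1655  (c) BW = 5809 Hz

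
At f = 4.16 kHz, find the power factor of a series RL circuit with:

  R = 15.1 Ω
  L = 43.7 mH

Step 1 — Angular frequency: ω = 2π·f = 2π·4160 = 2.614e+04 rad/s.
Step 2 — Component impedances:
  R: Z = R = 15.1 Ω
  L: Z = jωL = j·2.614e+04·0.0437 = 0 + j1142 Ω
Step 3 — Series combination: Z_total = R + L = 15.1 + j1142 Ω = 1142∠89.2° Ω.
Step 4 — Power factor: PF = cos(φ) = Re(Z)/|Z| = 15.1/1142 = 0.01322.
Step 5 — Type: Im(Z) = 1142 ⇒ lagging (phase φ = 89.2°).

PF = 0.01322 (lagging, φ = 89.2°)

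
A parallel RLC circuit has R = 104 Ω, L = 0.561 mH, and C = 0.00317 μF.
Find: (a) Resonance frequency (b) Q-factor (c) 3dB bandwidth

Step 1 — Resonance: ω₀ = 1/√(LC) = 1/√(0.000561·3.17e-09) = 7.499e+05 rad/s.
Step 2 — f₀ = ω₀/(2π) = 1.193e+05 Hz.
Step 3 — Parallel Q: Q = R/(ω₀L) = 104/(7.499e+05·0.000561) = 0.2472.
Step 4 — Bandwidth: Δω = ω₀/Q = 3.033e+06 rad/s; BW = Δω/(2π) = 4.828e+05 Hz.

(a) f₀ = 1.193e+05 Hz  (b) Q = 0.2472  (c) BW = 4.828e+05 Hz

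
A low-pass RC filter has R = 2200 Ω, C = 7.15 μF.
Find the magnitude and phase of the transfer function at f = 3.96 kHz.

Step 1 — Angular frequency: ω = 2π·3960 = 2.488e+04 rad/s.
Step 2 — Transfer function: H(jω) = 1/(1 + jωRC).
Step 3 — Denominator: 1 + jωRC = 1 + j·2.488e+04·2200·7.15e-06 = 1 + j391.4.
Step 4 — H = 6.528e-06 - j0.002555.
Step 5 — Magnitude: |H| = 0.002555 (-51.9 dB); phase: φ = -89.9°.

|H| = 0.002555 (-51.9 dB), φ = -89.9°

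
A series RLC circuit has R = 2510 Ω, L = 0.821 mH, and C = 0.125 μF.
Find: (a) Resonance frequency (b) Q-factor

Step 1 — Resonance condition Im(Z)=0 gives ω₀ = 1/√(LC).
Step 2 — ω₀ = 1/√(0.000821·1.25e-07) = 9.871e+04 rad/s.
Step 3 — f₀ = ω₀/(2π) = 1.571e+04 Hz.
Step 4 — Series Q: Q = ω₀L/R = 9.871e+04·0.000821/2510 = 0.03229.

(a) f₀ = 1.571e+04 Hz  (b) Q = 0.03229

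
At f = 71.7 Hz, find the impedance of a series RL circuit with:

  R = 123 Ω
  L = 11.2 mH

Step 1 — Angular frequency: ω = 2π·f = 2π·71.7 = 450.5 rad/s.
Step 2 — Component impedances:
  R: Z = R = 123 Ω
  L: Z = jωL = j·450.5·0.0112 = 0 + j5.046 Ω
Step 3 — Series combination: Z_total = R + L = 123 + j5.046 Ω = 123.1∠2.3° Ω.

Z = 123 + j5.046 Ω = 123.1∠2.3° Ω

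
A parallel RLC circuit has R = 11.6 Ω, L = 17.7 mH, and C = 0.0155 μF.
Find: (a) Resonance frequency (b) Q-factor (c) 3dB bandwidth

Step 1 — Resonance: ω₀ = 1/√(LC) = 1/√(0.0177·1.55e-08) = 6.037e+04 rad/s.
Step 2 — f₀ = ω₀/(2π) = 9609 Hz.
Step 3 — Parallel Q: Q = R/(ω₀L) = 11.6/(6.037e+04·0.0177) = 0.01086.
Step 4 — Bandwidth: Δω = ω₀/Q = 5.562e+06 rad/s; BW = Δω/(2π) = 8.852e+05 Hz.

(a) f₀ = 9609 Hz  (b) Q = 0.01086  (c) BW = 8.852e+05 Hz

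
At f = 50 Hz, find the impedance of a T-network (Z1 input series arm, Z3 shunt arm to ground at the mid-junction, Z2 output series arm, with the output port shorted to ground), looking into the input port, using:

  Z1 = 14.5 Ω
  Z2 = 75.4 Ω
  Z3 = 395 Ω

Step 1 — Angular frequency: ω = 2π·f = 2π·50 = 314.2 rad/s.
Step 2 — Component impedances:
  Z1: Z = R = 14.5 Ω
  Z2: Z = R = 75.4 Ω
  Z3: Z = R = 395 Ω
Step 3 — With the output port shorted to ground, the output series arm Z2 runs from the junction to ground; the shunt arm Z3 also runs from the junction to ground. They appear in parallel: Z3 || Z2 = 63.31 Ω.
Step 4 — Series with input arm Z1: Z_in = Z1 + (Z3 || Z2) = 77.81 Ω = 77.81∠0.0° Ω.

Z = 77.81 Ω = 77.81∠0.0° Ω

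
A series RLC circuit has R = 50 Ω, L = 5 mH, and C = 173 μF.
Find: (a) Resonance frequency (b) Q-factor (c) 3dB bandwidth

Step 1 — Resonance: ω₀ = 1/√(LC) = 1/√(0.005·0.000173) = 1075 rad/s.
Step 2 — f₀ = ω₀/(2π) = 171.1 Hz.
Step 3 — Series Q: Q = ω₀L/R = 1075·0.005/50 = 0.1075.
Step 4 — Bandwidth: Δω = ω₀/Q = 1e+04 rad/s; BW = Δω/(2π) = 1592 Hz.

(a) f₀ = 171.1 Hz  (b) Q = 0.1075  (c) BW = 1592 Hz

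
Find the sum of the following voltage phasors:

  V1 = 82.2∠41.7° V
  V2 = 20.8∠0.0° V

Step 1 — Convert each phasor to rectangular form:
  V1 = 82.2·(cos(41.7°) + j·sin(41.7°)) = 61.37 + j54.68 V
  V2 = 20.8·(cos(0.0°) + j·sin(0.0°)) = 20.8 V
Step 2 — Sum components: V_total = 82.17 + j54.68 V.
Step 3 — Convert to polar: |V_total| = 98.7 V, ∠V_total = 33.6°.

V_total = 98.7∠33.6° V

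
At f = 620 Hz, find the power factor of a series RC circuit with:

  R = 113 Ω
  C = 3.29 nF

Step 1 — Angular frequency: ω = 2π·f = 2π·620 = 3896 rad/s.
Step 2 — Component impedances:
  R: Z = R = 113 Ω
  C: Z = 1/(jωC) = -j/(ω·C) = 0 - j7.802e+04 Ω
Step 3 — Series combination: Z_total = R + C = 113 - j7.802e+04 Ω = 7.802e+04∠-89.9° Ω.
Step 4 — Power factor: PF = cos(φ) = Re(Z)/|Z| = 113/7.802e+04 = 0.001448.
Step 5 — Type: Im(Z) = -7.802e+04 ⇒ leading (phase φ = -89.9°).

PF = 0.001448 (leading, φ = -89.9°)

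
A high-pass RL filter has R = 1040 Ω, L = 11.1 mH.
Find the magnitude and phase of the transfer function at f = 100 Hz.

Step 1 — Angular frequency: ω = 2π·100 = 628.3 rad/s.
Step 2 — Transfer function: H(jω) = jωL/(R + jωL).
Step 3 — Numerator jωL = j·6.974; denominator R + jωL = 1040 + j6.974.
Step 4 — H = 4.497e-05 + j0.006706.
Step 5 — Magnitude: |H| = 0.006706 (-43.5 dB); phase: φ = 89.6°.

|H| = 0.006706 (-43.5 dB), φ = 89.6°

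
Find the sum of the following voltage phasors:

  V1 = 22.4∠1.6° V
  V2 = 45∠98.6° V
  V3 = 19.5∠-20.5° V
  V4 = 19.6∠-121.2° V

Step 1 — Convert each phasor to rectangular form:
  V1 = 22.4·(cos(1.6°) + j·sin(1.6°)) = 22.39 + j0.6254 V
  V2 = 45·(cos(98.6°) + j·sin(98.6°)) = -6.729 + j44.49 V
  V3 = 19.5·(cos(-20.5°) + j·sin(-20.5°)) = 18.27 - j6.829 V
  V4 = 19.6·(cos(-121.2°) + j·sin(-121.2°)) = -10.15 - j16.77 V
Step 2 — Sum components: V_total = 23.77 + j21.53 V.
Step 3 — Convert to polar: |V_total| = 32.07 V, ∠V_total = 42.2°.

V_total = 32.07∠42.2° V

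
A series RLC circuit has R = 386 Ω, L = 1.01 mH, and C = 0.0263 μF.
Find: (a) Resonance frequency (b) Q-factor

Step 1 — Resonance condition Im(Z)=0 gives ω₀ = 1/√(LC).
Step 2 — ω₀ = 1/√(0.00101·2.63e-08) = 1.94e+05 rad/s.
Step 3 — f₀ = ω₀/(2π) = 3.088e+04 Hz.
Step 4 — Series Q: Q = ω₀L/R = 1.94e+05·0.00101/386 = 0.5077.

(a) f₀ = 3.088e+04 Hz  (b) Q = 0.5077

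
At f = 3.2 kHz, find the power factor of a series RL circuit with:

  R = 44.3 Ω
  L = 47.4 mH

Step 1 — Angular frequency: ω = 2π·f = 2π·3200 = 2.011e+04 rad/s.
Step 2 — Component impedances:
  R: Z = R = 44.3 Ω
  L: Z = jωL = j·2.011e+04·0.0474 = 0 + j953 Ω
Step 3 — Series combination: Z_total = R + L = 44.3 + j953 Ω = 954.1∠87.3° Ω.
Step 4 — Power factor: PF = cos(φ) = Re(Z)/|Z| = 44.3/954.1 = 0.04643.
Step 5 — Type: Im(Z) = 953 ⇒ lagging (phase φ = 87.3°).

PF = 0.04643 (lagging, φ = 87.3°)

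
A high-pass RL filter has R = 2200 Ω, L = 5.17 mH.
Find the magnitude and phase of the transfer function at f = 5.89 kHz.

Step 1 — Angular frequency: ω = 2π·5890 = 3.701e+04 rad/s.
Step 2 — Transfer function: H(jω) = jωL/(R + jωL).
Step 3 — Numerator jωL = j·191.3; denominator R + jωL = 2200 + j191.3.
Step 4 — H = 0.007507 + j0.08632.
Step 5 — Magnitude: |H| = 0.08664 (-21.2 dB); phase: φ = 85.0°.

|H| = 0.08664 (-21.2 dB), φ = 85.0°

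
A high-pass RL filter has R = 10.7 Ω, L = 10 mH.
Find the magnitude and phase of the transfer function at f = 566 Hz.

Step 1 — Angular frequency: ω = 2π·566 = 3556 rad/s.
Step 2 — Transfer function: H(jω) = jωL/(R + jωL).
Step 3 — Numerator jωL = j·35.56; denominator R + jωL = 10.7 + j35.56.
Step 4 — H = 0.917 + j0.2759.
Step 5 — Magnitude: |H| = 0.9576 (-0.4 dB); phase: φ = 16.7°.

|H| = 0.9576 (-0.4 dB), φ = 16.7°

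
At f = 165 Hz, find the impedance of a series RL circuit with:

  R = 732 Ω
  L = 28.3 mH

Step 1 — Angular frequency: ω = 2π·f = 2π·165 = 1037 rad/s.
Step 2 — Component impedances:
  R: Z = R = 732 Ω
  L: Z = jωL = j·1037·0.0283 = 0 + j29.34 Ω
Step 3 — Series combination: Z_total = R + L = 732 + j29.34 Ω = 732.6∠2.3° Ω.

Z = 732 + j29.34 Ω = 732.6∠2.3° Ω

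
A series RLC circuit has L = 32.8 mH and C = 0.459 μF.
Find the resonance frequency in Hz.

Step 1 — Resonance condition Im(Z)=0 gives ω₀ = 1/√(LC).
Step 2 — ω₀ = 1/√(0.0328·4.59e-07) = 8150 rad/s.
Step 3 — f₀ = ω₀/(2π) = 1297 Hz.

f₀ = 1297 Hz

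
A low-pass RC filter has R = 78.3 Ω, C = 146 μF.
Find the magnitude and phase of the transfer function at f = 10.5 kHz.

Step 1 — Angular frequency: ω = 2π·1.05e+04 = 6.597e+04 rad/s.
Step 2 — Transfer function: H(jω) = 1/(1 + jωRC).
Step 3 — Denominator: 1 + jωRC = 1 + j·6.597e+04·78.3·0.000146 = 1 + j754.2.
Step 4 — H = 1.758e-06 - j0.001326.
Step 5 — Magnitude: |H| = 0.001326 (-57.5 dB); phase: φ = -89.9°.

|H| = 0.001326 (-57.5 dB), φ = -89.9°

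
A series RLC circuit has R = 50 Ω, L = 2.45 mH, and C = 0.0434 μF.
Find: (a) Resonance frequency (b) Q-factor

Step 1 — Resonance condition Im(Z)=0 gives ω₀ = 1/√(LC).
Step 2 — ω₀ = 1/√(0.00245·4.34e-08) = 9.698e+04 rad/s.
Step 3 — f₀ = ω₀/(2π) = 1.543e+04 Hz.
Step 4 — Series Q: Q = ω₀L/R = 9.698e+04·0.00245/50 = 4.752.

(a) f₀ = 1.543e+04 Hz  (b) Q = 4.752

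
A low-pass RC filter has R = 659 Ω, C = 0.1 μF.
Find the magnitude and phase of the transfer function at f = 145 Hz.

Step 1 — Angular frequency: ω = 2π·145 = 911.1 rad/s.
Step 2 — Transfer function: H(jω) = 1/(1 + jωRC).
Step 3 — Denominator: 1 + jωRC = 1 + j·911.1·659·1e-07 = 1 + j0.06004.
Step 4 — H = 0.9964 - j0.05982.
Step 5 — Magnitude: |H| = 0.9982 (-0.0 dB); phase: φ = -3.4°.

|H| = 0.9982 (-0.0 dB), φ = -3.4°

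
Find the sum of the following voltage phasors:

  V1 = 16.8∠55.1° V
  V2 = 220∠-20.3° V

Step 1 — Convert each phasor to rectangular form:
  V1 = 16.8·(cos(55.1°) + j·sin(55.1°)) = 9.612 + j13.78 V
  V2 = 220·(cos(-20.3°) + j·sin(-20.3°)) = 206.3 - j76.33 V
Step 2 — Sum components: V_total = 215.9 - j62.55 V.
Step 3 — Convert to polar: |V_total| = 224.8 V, ∠V_total = -16.2°.

V_total = 224.8∠-16.2° V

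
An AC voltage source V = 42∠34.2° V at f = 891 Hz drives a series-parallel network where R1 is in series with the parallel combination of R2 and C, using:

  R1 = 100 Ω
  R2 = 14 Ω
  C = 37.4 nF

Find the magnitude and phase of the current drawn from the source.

Step 1 — Angular frequency: ω = 2π·f = 2π·891 = 5598 rad/s.
Step 2 — Component impedances:
  R1: Z = R = 100 Ω
  R2: Z = R = 14 Ω
  C: Z = 1/(jωC) = -j/(ω·C) = 0 - j4776 Ω
Step 3 — Parallel branch: R2 || C = 1/(1/R2 + 1/C) = 14 - j0.04104 Ω.
Step 4 — Series with R1: Z_total = R1 + (R2 || C) = 114 - j0.04104 Ω = 114∠-0.0° Ω.
Step 5 — Source phasor: V = 42∠34.2° V = 34.74 + j23.61 V.
Step 6 — Ohm's law: I = V / Z_total = (34.74 + j23.61) / (114 - j0.04104) = 0.3046 + j0.2072 A.
Step 7 — Convert to polar: |I| = 0.3684 A, ∠I = 34.2°.

I = 0.3684∠34.2° A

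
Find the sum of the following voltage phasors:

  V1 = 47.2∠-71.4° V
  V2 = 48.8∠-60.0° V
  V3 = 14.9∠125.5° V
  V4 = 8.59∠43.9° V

Step 1 — Convert each phasor to rectangular form:
  V1 = 47.2·(cos(-71.4°) + j·sin(-71.4°)) = 15.05 - j44.73 V
  V2 = 48.8·(cos(-60.0°) + j·sin(-60.0°)) = 24.4 - j42.26 V
  V3 = 14.9·(cos(125.5°) + j·sin(125.5°)) = -8.652 + j12.13 V
  V4 = 8.59·(cos(43.9°) + j·sin(43.9°)) = 6.19 + j5.956 V
Step 2 — Sum components: V_total = 36.99 - j68.91 V.
Step 3 — Convert to polar: |V_total| = 78.21 V, ∠V_total = -61.8°.

V_total = 78.21∠-61.8° V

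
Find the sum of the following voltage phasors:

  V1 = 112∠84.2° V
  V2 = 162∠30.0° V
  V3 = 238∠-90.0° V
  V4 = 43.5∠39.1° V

Step 1 — Convert each phasor to rectangular form:
  V1 = 112·(cos(84.2°) + j·sin(84.2°)) = 11.32 + j111.4 V
  V2 = 162·(cos(30.0°) + j·sin(30.0°)) = 140.3 + j81 V
  V3 = 238·(cos(-90.0°) + j·sin(-90.0°)) = 0 - j238 V
  V4 = 43.5·(cos(39.1°) + j·sin(39.1°)) = 33.76 + j27.43 V
Step 2 — Sum components: V_total = 185.4 - j18.14 V.
Step 3 — Convert to polar: |V_total| = 186.3 V, ∠V_total = -5.6°.

V_total = 186.3∠-5.6° V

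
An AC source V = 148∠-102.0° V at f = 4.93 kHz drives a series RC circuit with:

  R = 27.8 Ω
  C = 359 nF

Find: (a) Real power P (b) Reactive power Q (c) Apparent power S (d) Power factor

Step 1 — Angular frequency: ω = 2π·f = 2π·4930 = 3.098e+04 rad/s.
Step 2 — Component impedances:
  R: Z = R = 27.8 Ω
  C: Z = 1/(jωC) = -j/(ω·C) = 0 - j89.92 Ω
Step 3 — Series combination: Z_total = R + C = 27.8 - j89.92 Ω = 94.12∠-72.8° Ω.
Step 4 — Source phasor: V = 148∠-102.0° V = -30.77 - j144.8 V.
Step 5 — Current: I = V / Z = 1.373 - j0.7666 A = 1.572∠-29.2° A.
Step 6 — Complex power: S = V·I* = 68.73 - j222.3 VA.
Step 7 — Real power: P = Re(S) = 68.73 W.
Step 8 — Reactive power: Q = Im(S) = -222.3 VAR.
Step 9 — Apparent power: |S| = 232.7 VA.
Step 10 — Power factor: PF = P/|S| = 0.2954 (leading).

(a) P = 68.73 W  (b) Q = -222.3 VAR  (c) S = 232.7 VA  (d) PF = 0.2954 (leading)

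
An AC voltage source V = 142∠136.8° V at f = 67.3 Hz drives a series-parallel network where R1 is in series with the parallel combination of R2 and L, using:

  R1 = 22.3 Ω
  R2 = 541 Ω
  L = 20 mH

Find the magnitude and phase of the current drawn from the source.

Step 1 — Angular frequency: ω = 2π·f = 2π·67.3 = 422.9 rad/s.
Step 2 — Component impedances:
  R1: Z = R = 22.3 Ω
  R2: Z = R = 541 Ω
  L: Z = jωL = j·422.9·0.02 = 0 + j8.457 Ω
Step 3 — Parallel branch: R2 || L = 1/(1/R2 + 1/L) = 0.1322 + j8.455 Ω.
Step 4 — Series with R1: Z_total = R1 + (R2 || L) = 22.43 + j8.455 Ω = 23.97∠20.7° Ω.
Step 5 — Source phasor: V = 142∠136.8° V = -103.5 + j97.21 V.
Step 6 — Ohm's law: I = V / Z_total = (-103.5 + j97.21) / (22.43 + j8.455) = -2.61 + j5.317 A.
Step 7 — Convert to polar: |I| = 5.923 A, ∠I = 116.1°.

I = 5.923∠116.1° A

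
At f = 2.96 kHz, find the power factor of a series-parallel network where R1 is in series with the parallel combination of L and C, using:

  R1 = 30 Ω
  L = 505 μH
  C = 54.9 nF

Step 1 — Angular frequency: ω = 2π·f = 2π·2960 = 1.86e+04 rad/s.
Step 2 — Component impedances:
  R1: Z = R = 30 Ω
  L: Z = jωL = j·1.86e+04·0.000505 = 0 + j9.392 Ω
  C: Z = 1/(jωC) = -j/(ω·C) = 0 - j979.4 Ω
Step 3 — Parallel branch: L || C = 1/(1/L + 1/C) = 0 + j9.483 Ω.
Step 4 — Series with R1: Z_total = R1 + (L || C) = 30 + j9.483 Ω = 31.46∠17.5° Ω.
Step 5 — Power factor: PF = cos(φ) = Re(Z)/|Z| = 30/31.463 = 0.9535.
Step 6 — Type: Im(Z) = 9.483 ⇒ lagging (phase φ = 17.5°).

PF = 0.9535 (lagging, φ = 17.5°)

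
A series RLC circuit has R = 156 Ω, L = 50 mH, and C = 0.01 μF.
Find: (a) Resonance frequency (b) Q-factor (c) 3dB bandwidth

Step 1 — Resonance: ω₀ = 1/√(LC) = 1/√(0.05·1e-08) = 4.472e+04 rad/s.
Step 2 — f₀ = ω₀/(2π) = 7118 Hz.
Step 3 — Series Q: Q = ω₀L/R = 4.472e+04·0.05/156 = 14.33.
Step 4 — Bandwidth: Δω = ω₀/Q = 3120 rad/s; BW = Δω/(2π) = 496.6 Hz.

(a) f₀ = 7118 Hz  (b) Q = 14.33  (c) BW = 496.6 Hz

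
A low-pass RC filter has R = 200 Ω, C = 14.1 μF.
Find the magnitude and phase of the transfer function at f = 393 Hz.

Step 1 — Angular frequency: ω = 2π·393 = 2469 rad/s.
Step 2 — Transfer function: H(jω) = 1/(1 + jωRC).
Step 3 — Denominator: 1 + jωRC = 1 + j·2469·200·1.41e-05 = 1 + j6.963.
Step 4 — H = 0.02021 - j0.1407.
Step 5 — Magnitude: |H| = 0.1421 (-16.9 dB); phase: φ = -81.8°.

|H| = 0.1421 (-16.9 dB), φ = -81.8°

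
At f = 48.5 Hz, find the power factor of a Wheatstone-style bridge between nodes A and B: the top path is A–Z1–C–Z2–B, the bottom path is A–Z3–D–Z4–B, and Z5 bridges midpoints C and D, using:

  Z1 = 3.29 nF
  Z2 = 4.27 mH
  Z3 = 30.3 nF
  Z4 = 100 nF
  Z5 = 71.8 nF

Step 1 — Angular frequency: ω = 2π·f = 2π·48.5 = 304.7 rad/s.
Step 2 — Component impedances:
  Z1: Z = 1/(jωC) = -j/(ω·C) = 0 - j9.974e+05 Ω
  Z2: Z = jωL = j·304.7·0.00427 = 0 + j1.301 Ω
  Z3: Z = 1/(jωC) = -j/(ω·C) = 0 - j1.083e+05 Ω
  Z4: Z = 1/(jωC) = -j/(ω·C) = 0 - j3.282e+04 Ω
  Z5: Z = 1/(jωC) = -j/(ω·C) = 0 - j4.57e+04 Ω
Step 3 — Bridge requires nodal analysis (the Z5 bridge couples midpoints C and D, so the two paths cannot be reduced to a simple series/parallel combination). Setting node B to ground and injecting 1 A at node A, the 3-node admittance system at A, C, D solves to V_A = Z_AB = 0 - j1.13e+05 Ω = 1.13e+05∠-90.0° Ω.
Step 4 — Power factor: PF = cos(φ) = Re(Z)/|Z| = 0/1.13e+05 = 0.
Step 5 — Type: Im(Z) = -1.13e+05 ⇒ leading (phase φ = -90.0°).

PF = 0 (leading, φ = -90.0°)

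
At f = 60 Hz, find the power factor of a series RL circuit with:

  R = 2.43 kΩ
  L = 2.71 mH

Step 1 — Angular frequency: ω = 2π·f = 2π·60 = 377 rad/s.
Step 2 — Component impedances:
  R: Z = R = 2430 Ω
  L: Z = jωL = j·377·0.00271 = 0 + j1.022 Ω
Step 3 — Series combination: Z_total = R + L = 2430 + j1.022 Ω = 2430∠0.0° Ω.
Step 4 — Power factor: PF = cos(φ) = Re(Z)/|Z| = 2430/2430 = 1.
Step 5 — Type: Im(Z) = 1.022 ⇒ lagging (phase φ = 0.0°).

PF = 1 (lagging, φ = 0.0°)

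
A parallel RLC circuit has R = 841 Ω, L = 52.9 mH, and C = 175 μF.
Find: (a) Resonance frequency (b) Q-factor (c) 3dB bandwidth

Step 1 — Resonance: ω₀ = 1/√(LC) = 1/√(0.0529·0.000175) = 328.7 rad/s.
Step 2 — f₀ = ω₀/(2π) = 52.31 Hz.
Step 3 — Parallel Q: Q = R/(ω₀L) = 841/(328.7·0.0529) = 48.37.
Step 4 — Bandwidth: Δω = ω₀/Q = 6.795 rad/s; BW = Δω/(2π) = 1.081 Hz.

(a) f₀ = 52.31 Hz  (b) Q = 48.37  (c) BW = 1.081 Hz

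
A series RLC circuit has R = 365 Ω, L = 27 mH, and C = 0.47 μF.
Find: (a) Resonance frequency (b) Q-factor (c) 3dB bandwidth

Step 1 — Resonance condition Im(Z)=0 gives ω₀ = 1/√(LC).
Step 2 — ω₀ = 1/√(0.027·4.7e-07) = 8877 rad/s.
Step 3 — f₀ = ω₀/(2π) = 1413 Hz.
Step 4 — Series Q: Q = ω₀L/R = 8877·0.027/365 = 0.6567.
Step 5 — 3dB bandwidth: Δω = ω₀/Q = 1.352e+04 rad/s; BW = Δω/(2π) = 2152 Hz.

(a) f₀ = 1413 Hz  (b) Q = 0.6567  (c) BW = 2152 Hz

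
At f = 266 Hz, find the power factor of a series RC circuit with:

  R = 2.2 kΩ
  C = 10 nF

Step 1 — Angular frequency: ω = 2π·f = 2π·266 = 1671 rad/s.
Step 2 — Component impedances:
  R: Z = R = 2200 Ω
  C: Z = 1/(jωC) = -j/(ω·C) = 0 - j5.983e+04 Ω
Step 3 — Series combination: Z_total = R + C = 2200 - j5.983e+04 Ω = 5.987e+04∠-87.9° Ω.
Step 4 — Power factor: PF = cos(φ) = Re(Z)/|Z| = 2200/59873 = 0.03674.
Step 5 — Type: Im(Z) = -5.983e+04 ⇒ leading (phase φ = -87.9°).

PF = 0.03674 (leading, φ = -87.9°)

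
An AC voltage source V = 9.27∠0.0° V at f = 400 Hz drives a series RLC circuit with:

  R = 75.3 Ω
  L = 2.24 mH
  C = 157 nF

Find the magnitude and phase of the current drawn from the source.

Step 1 — Angular frequency: ω = 2π·f = 2π·400 = 2513 rad/s.
Step 2 — Component impedances:
  R: Z = R = 75.3 Ω
  L: Z = jωL = j·2513·0.00224 = 0 + j5.63 Ω
  C: Z = 1/(jωC) = -j/(ω·C) = 0 - j2534 Ω
Step 3 — Series combination: Z_total = R + L + C = 75.3 - j2529 Ω = 2530∠-88.3° Ω.
Step 4 — Source phasor: V = 9.27∠0.0° V = 9.27 V.
Step 5 — Ohm's law: I = V / Z_total = (9.27) / (75.3 - j2529) = 0.0001091 + j0.003663 A.
Step 6 — Convert to polar: |I| = 0.003664 A, ∠I = 88.3°.

I = 0.003664∠88.3° A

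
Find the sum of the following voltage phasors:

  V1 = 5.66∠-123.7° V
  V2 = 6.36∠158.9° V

Step 1 — Convert each phasor to rectangular form:
  V1 = 5.66·(cos(-123.7°) + j·sin(-123.7°)) = -3.14 - j4.709 V
  V2 = 6.36·(cos(158.9°) + j·sin(158.9°)) = -5.934 + j2.29 V
Step 2 — Sum components: V_total = -9.074 - j2.419 V.
Step 3 — Convert to polar: |V_total| = 9.391 V, ∠V_total = -165.1°.

V_total = 9.391∠-165.1° V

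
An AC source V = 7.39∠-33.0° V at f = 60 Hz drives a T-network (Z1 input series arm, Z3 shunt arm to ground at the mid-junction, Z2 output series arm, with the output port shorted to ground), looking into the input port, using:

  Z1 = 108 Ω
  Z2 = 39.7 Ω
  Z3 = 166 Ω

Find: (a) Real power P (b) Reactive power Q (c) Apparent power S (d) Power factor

Step 1 — Angular frequency: ω = 2π·f = 2π·60 = 377 rad/s.
Step 2 — Component impedances:
  Z1: Z = R = 108 Ω
  Z2: Z = R = 39.7 Ω
  Z3: Z = R = 166 Ω
Step 3 — With the output port shorted to ground, the output series arm Z2 runs from the junction to ground; the shunt arm Z3 also runs from the junction to ground. They appear in parallel: Z3 || Z2 = 32.04 Ω.
Step 4 — Series with input arm Z1: Z_in = Z1 + (Z3 || Z2) = 140 Ω = 140∠0.0° Ω.
Step 5 — Source phasor: V = 7.39∠-33.0° V = 6.198 - j4.025 V.
Step 6 — Current: I = V / Z = 0.04426 - j0.02874 A = 0.05277∠-33.0° A.
Step 7 — Complex power: S = V·I* = 0.39 VA.
Step 8 — Real power: P = Re(S) = 0.39 W.
Step 9 — Reactive power: Q = Im(S) = 0 VAR.
Step 10 — Apparent power: |S| = 0.39 VA.
Step 11 — Power factor: PF = P/|S| = 1 (unity).

(a) P = 0.39 W  (b) Q = 0 VAR  (c) S = 0.39 VA  (d) PF = 1 (unity)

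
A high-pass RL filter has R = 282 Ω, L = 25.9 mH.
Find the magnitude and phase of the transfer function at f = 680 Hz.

Step 1 — Angular frequency: ω = 2π·680 = 4273 rad/s.
Step 2 — Transfer function: H(jω) = jωL/(R + jωL).
Step 3 — Numerator jωL = j·110.7; denominator R + jωL = 282 + j110.7.
Step 4 — H = 0.1334 + j0.34.
Step 5 — Magnitude: |H| = 0.3653 (-8.7 dB); phase: φ = 68.6°.

|H| = 0.3653 (-8.7 dB), φ = 68.6°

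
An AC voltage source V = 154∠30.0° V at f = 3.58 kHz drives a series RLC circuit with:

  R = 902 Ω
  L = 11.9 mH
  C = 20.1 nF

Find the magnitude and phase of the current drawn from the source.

Step 1 — Angular frequency: ω = 2π·f = 2π·3580 = 2.249e+04 rad/s.
Step 2 — Component impedances:
  R: Z = R = 902 Ω
  L: Z = jωL = j·2.249e+04·0.0119 = 0 + j267.7 Ω
  C: Z = 1/(jωC) = -j/(ω·C) = 0 - j2212 Ω
Step 3 — Series combination: Z_total = R + L + C = 902 - j1944 Ω = 2143∠-65.1° Ω.
Step 4 — Source phasor: V = 154∠30.0° V = 133.4 + j77 V.
Step 5 — Ohm's law: I = V / Z_total = (133.4 + j77) / (902 - j1944) = -0.0064 + j0.07157 A.
Step 6 — Convert to polar: |I| = 0.07186 A, ∠I = 95.1°.

I = 0.07186∠95.1° A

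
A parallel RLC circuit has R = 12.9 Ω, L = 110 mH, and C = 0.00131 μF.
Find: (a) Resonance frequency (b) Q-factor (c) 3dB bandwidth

Step 1 — Resonance: ω₀ = 1/√(LC) = 1/√(0.11·1.31e-09) = 8.33e+04 rad/s.
Step 2 — f₀ = ω₀/(2π) = 1.326e+04 Hz.
Step 3 — Parallel Q: Q = R/(ω₀L) = 12.9/(8.33e+04·0.11) = 0.001408.
Step 4 — Bandwidth: Δω = ω₀/Q = 5.918e+07 rad/s; BW = Δω/(2π) = 9.418e+06 Hz.

(a) f₀ = 1.326e+04 Hz  (b) Q = 0.001408  (c) BW = 9.418e+06 Hz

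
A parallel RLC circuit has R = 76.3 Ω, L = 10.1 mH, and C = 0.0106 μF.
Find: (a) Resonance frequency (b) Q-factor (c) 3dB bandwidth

Step 1 — Resonance: ω₀ = 1/√(LC) = 1/√(0.0101·1.06e-08) = 9.665e+04 rad/s.
Step 2 — f₀ = ω₀/(2π) = 1.538e+04 Hz.
Step 3 — Parallel Q: Q = R/(ω₀L) = 76.3/(9.665e+04·0.0101) = 0.07817.
Step 4 — Bandwidth: Δω = ω₀/Q = 1.236e+06 rad/s; BW = Δω/(2π) = 1.968e+05 Hz.

(a) f₀ = 1.538e+04 Hz  (b) Q = 0.07817  (c) BW = 1.968e+05 Hz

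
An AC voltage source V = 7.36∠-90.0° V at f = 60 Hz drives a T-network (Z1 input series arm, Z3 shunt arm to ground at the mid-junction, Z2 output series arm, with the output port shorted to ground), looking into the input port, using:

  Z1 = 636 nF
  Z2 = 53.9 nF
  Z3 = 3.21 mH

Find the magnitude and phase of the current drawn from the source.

Step 1 — Angular frequency: ω = 2π·f = 2π·60 = 377 rad/s.
Step 2 — Component impedances:
  Z1: Z = 1/(jωC) = -j/(ω·C) = 0 - j4171 Ω
  Z2: Z = 1/(jωC) = -j/(ω·C) = 0 - j4.921e+04 Ω
  Z3: Z = jωL = j·377·0.00321 = 0 + j1.21 Ω
Step 3 — With the output port shorted to ground, the output series arm Z2 runs from the junction to ground; the shunt arm Z3 also runs from the junction to ground. They appear in parallel: Z3 || Z2 = 0 + j1.21 Ω.
Step 4 — Series with input arm Z1: Z_in = Z1 + (Z3 || Z2) = 0 - j4170 Ω = 4170∠-90.0° Ω.
Step 5 — Source phasor: V = 7.36∠-90.0° V = 0 - j7.36 V.
Step 6 — Ohm's law: I = V / Z_total = (0 - j7.36) / (0 - j4170) = 0.001765 A.
Step 7 — Convert to polar: |I| = 0.001765 A, ∠I = 0.0°.

I = 0.001765∠0.0° A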